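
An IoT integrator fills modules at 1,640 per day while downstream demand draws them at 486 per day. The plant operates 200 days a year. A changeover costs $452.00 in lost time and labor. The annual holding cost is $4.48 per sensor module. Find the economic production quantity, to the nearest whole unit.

Q* ≈ 5,280 modules

Annual demand D = 486 × 200 = 97,200.
Production build-up factor (1 − d/p) = 1 − 486/1,640 = 0.7037.
Q* = √(2DS / (H(1 − d/p))) = √(2 × 97,200 × 452 / (4.48 × 0.7037)).
= √(87,868,800 / 3.1524) ≈ 5279.556.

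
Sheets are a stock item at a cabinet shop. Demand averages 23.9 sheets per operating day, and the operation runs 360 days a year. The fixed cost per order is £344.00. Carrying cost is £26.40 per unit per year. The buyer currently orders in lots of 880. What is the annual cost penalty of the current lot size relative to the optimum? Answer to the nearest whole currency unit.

Extra cost ≈ £2,478 per year

Annual demand D = 23.9 × 360 = 8,604.
EOQ = √(2DS/H) = √(2 × 8,604 × 344 / 26.4) ≈ 473.52.
Cost at Q* = (D/Q*)S + (Q*/2)H = √(2DSH) ≈ £12,501.05.
Cost at Q = 880: (8,604/880)×344 + (880/2)×26.4 = £3,363.38 + £11,616.00 = £14,979.38.
Excess = £14,979.38 − £12,501.05 = £2,478.33.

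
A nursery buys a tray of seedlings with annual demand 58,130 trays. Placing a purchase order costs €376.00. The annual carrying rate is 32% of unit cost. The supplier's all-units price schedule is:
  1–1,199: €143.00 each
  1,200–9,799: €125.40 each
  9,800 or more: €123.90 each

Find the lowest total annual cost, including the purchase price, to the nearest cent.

Holding cost per unit per year at price C is H = 0.32·C.
For each price level, check whether its EOQ is feasible; otherwise the best quantity at that price is the breakpoint.
EOQ at €143.00 = 977.4 (feasible in tier 1): TC = 58,130×€143.00 + (58,130/977.4)×376 + (977.4/2)×0.32×€143.00 = €8,357,315.18.
EOQ at €125.40 = 1043.7 < 1200, so use break Q=1200: TC = 58,130×€125.40 + (58,130/1200.0)×376 + (1200.0/2)×0.32×€125.40 = €7,331,792.87.
EOQ at €123.90 = 1050.0 < 9800, so use break Q=9800: TC = 58,130×€123.90 + (58,130/9800.0)×376 + (9800.0/2)×0.32×€123.90 = €7,398,812.49.
Lowest total cost among the candidates is at Q = 1200.0.

TC* ≈ €7,331,792.87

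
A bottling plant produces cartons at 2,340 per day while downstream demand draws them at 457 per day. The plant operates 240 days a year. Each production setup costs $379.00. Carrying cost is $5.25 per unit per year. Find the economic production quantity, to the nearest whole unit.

Q* ≈ 4,436 cartons

Annual demand D = 457 × 240 = 109,680.
Production build-up factor (1 − d/p) = 1 − 457/2,340 = 0.8047.
Q* = √(2DS / (H(1 − d/p))) = √(2 × 109,680 × 379 / (5.25 × 0.8047)).
= √(83,137,440 / 4.2247) ≈ 4436.101.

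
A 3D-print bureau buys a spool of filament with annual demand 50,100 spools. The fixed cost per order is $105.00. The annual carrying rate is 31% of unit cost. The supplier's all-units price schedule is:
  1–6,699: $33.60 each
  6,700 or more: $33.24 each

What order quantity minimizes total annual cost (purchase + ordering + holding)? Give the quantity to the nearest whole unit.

Holding cost per unit per year at price C is H = 0.31·C.
Candidates are each tier's EOQ (if it falls in that tier) and each price-break quantity.
EOQ at $33.60 = 1005.0 (feasible in tier 1): TC = 50,100×$33.60 + (50,100/1005.0)×105 + (1005.0/2)×0.31×$33.60 = $1,693,828.37.
EOQ at $33.24 = 1010.5 < 6700, so use break Q=6700: TC = 50,100×$33.24 + (50,100/6700.0)×105 + (6700.0/2)×0.31×$33.24 = $1,700,628.89.
Lowest total cost is $1,693,828.37 at Q = 1005.0.

Q* ≈ 1,005 spools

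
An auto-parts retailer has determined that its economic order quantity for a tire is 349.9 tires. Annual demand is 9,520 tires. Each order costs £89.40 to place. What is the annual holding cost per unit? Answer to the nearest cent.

The basic EOQ model gives Q* = √(2DS/H); rearrange for the unknown.
From Q* = √(2DS/H): H = 2DS / Q*² = 2 × 9,520 × 89.4 / 349.9² = 13.9033.

H ≈ £13.90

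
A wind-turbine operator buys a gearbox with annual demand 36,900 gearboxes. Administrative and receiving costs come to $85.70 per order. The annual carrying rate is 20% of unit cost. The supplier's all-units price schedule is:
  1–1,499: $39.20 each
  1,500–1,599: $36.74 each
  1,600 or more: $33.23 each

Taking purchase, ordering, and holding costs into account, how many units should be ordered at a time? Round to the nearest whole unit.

Holding cost per unit per year at price C is H = 0.20·C.
For each price level, check whether its EOQ is feasible; otherwise the best quantity at that price is the breakpoint.
EOQ at $39.20 = 898.2 (feasible in tier 1): TC = 36,900×$39.20 + (36,900/898.2)×85.7 + (898.2/2)×0.20×$39.20 = $1,453,521.69.
EOQ at $36.74 = 927.8 < 1500, so use break Q=1500: TC = 36,900×$36.74 + (36,900/1500.0)×85.7 + (1500.0/2)×0.20×$36.74 = $1,363,325.22.
EOQ at $33.23 = 975.5 < 1600, so use break Q=1600: TC = 36,900×$33.23 + (36,900/1600.0)×85.7 + (1600.0/2)×0.20×$33.23 = $1,233,480.26.
Lowest total cost is $1,233,480.26 at Q = 1600.0.

Q* ≈ 1,600 gearboxes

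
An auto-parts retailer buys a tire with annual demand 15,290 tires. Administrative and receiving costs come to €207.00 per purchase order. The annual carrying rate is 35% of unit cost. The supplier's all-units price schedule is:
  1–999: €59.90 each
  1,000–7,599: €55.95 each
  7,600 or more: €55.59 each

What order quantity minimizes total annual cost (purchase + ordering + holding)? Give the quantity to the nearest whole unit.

Q* ≈ 1,000 tires

Holding cost per unit per year at price C is H = 0.35·C.
For each price level, check whether its EOQ is feasible; otherwise the best quantity at that price is the breakpoint.
EOQ at €59.90 = 549.5 (feasible in tier 1): TC = 15,290×€59.90 + (15,290/549.5)×207 + (549.5/2)×0.35×€59.90 = €927,390.97.
EOQ at €55.95 = 568.6 < 1000, so use break Q=1000: TC = 15,290×€55.95 + (15,290/1000.0)×207 + (1000.0/2)×0.35×€55.95 = €868,431.78.
EOQ at €55.59 = 570.4 < 7600, so use break Q=7600: TC = 15,290×€55.59 + (15,290/7600.0)×207 + (7600.0/2)×0.35×€55.59 = €924,322.25.
Lowest total cost is €868,431.78 at Q = 1000.0.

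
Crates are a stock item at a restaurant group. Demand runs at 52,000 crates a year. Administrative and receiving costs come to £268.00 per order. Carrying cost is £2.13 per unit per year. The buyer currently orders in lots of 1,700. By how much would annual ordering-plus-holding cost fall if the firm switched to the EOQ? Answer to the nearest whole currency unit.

EOQ = √(2DS/H) = √(2 × 52,000 × 268 / 2.13) ≈ 3617.38.
Cost at Q* = (D/Q*)S + (Q*/2)H = √(2DSH) ≈ £7,705.02.
Cost at Q = 1,700: (52,000/1,700)×268 + (1,700/2)×2.13 = £8,197.65 + £1,810.50 = £10,008.15.
Excess = £10,008.15 − £7,705.02 = £2,303.13.

Extra cost ≈ £2,303 per year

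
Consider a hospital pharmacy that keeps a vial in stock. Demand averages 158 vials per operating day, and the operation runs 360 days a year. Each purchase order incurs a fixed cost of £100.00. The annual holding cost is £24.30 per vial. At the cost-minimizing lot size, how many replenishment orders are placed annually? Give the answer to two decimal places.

N ≈ 83.13 orders per year

Annual demand D = 158 × 360 = 56,880.
Q* = √(2DS/H) = √(2 × 56,880 × 100 / 24.3) ≈ 684.21.
Orders per year = D / Q* = 56,880 / 684.21 ≈ 83.132.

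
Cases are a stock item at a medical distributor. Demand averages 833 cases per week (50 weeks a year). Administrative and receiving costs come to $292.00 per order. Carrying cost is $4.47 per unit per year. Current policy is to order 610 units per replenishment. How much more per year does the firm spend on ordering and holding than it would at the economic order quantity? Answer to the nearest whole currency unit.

Extra cost ≈ $10,874 per year

Annual demand D = 833 × 50 = 41,650.
EOQ = √(2DS/H) = √(2 × 41,650 × 292 / 4.47) ≈ 2332.71.
Cost at Q* = (D/Q*)S + (Q*/2)H = √(2DSH) ≈ $10,427.20.
Cost at Q = 610: (41,650/610)×292 + (610/2)×4.47 = $19,937.38 + $1,363.35 = $21,300.73.
Excess = $21,300.73 − $10,427.20 = $10,873.53.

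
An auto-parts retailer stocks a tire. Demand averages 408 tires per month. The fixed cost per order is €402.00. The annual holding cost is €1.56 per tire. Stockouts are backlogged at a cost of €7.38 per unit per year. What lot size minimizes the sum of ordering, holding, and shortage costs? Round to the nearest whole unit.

Q* ≈ 1,748 tires

Annual demand D = 408 × 12 = 4,896.
With planned backorders, Q* = √(2DS/H) · √((H+B)/B).
√(2DS/H) = √(2 × 4,896 × 402 / 1.56) = 1588.497.
√((H+B)/B) = √((1.56+7.38)/7.38) = 1.1006.
Q* ≈ 1748.344.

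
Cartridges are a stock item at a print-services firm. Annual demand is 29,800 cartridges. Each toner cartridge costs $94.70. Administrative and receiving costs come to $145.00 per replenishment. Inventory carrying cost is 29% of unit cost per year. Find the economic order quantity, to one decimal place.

Q* ≈ 561.0 cartridges

Holding cost H = 0.29 × $94.70 = $27.4630 per unit per year.
EOQ = √(2DS / H) = √(2 × 29,800 × 145 / 27.463).
= √(8,642,000 / 27.463) = √314,677.9303 ≈ 560.962.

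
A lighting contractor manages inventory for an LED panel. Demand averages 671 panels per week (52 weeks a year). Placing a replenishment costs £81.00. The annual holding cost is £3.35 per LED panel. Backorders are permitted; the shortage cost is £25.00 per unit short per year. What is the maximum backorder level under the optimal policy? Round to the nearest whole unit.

Annual demand D = 671 × 52 = 34,892.
With planned backorders, Q* = √(2DS/H) · √((H+B)/B).
√(2DS/H) = √(2 × 34,892 × 81 / 3.35) = 1298.967.
√((H+B)/B) = √((3.35+25)/25) = 1.0649.
Q* ≈ 1383.262.
S* = Q* · H/(H+B) = 1383.262 × 3.35/28.35 ≈ 163.454.

S* ≈ 163 panels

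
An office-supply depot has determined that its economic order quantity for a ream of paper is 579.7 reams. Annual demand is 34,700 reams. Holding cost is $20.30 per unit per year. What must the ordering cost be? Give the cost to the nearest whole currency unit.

S ≈ $98

Invert the EOQ relation Q*² = 2DS/H.
From Q* = √(2DS/H): S = Q*²H / (2D) = 579.7² × 20.3 / (2 × 34,700) = 98.2977.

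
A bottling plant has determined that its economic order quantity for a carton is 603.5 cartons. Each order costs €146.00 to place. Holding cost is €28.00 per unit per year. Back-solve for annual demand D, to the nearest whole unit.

Invert the EOQ relation Q*² = 2DS/H.
From Q* = √(2DS/H): D = Q*²H / (2S) = 603.5² × 28 / (2 × 146) = 34924.462.

D ≈ 34,924 cartons per year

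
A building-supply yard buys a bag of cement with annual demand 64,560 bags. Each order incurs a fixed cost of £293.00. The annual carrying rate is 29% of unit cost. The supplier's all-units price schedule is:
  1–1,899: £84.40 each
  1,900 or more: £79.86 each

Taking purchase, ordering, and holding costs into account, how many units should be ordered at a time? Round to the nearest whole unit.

Holding cost per unit per year at price C is H = 0.29·C.
Evaluate total cost at each tier's feasible EOQ or, if the EOQ is below the tier, at the tier's minimum quantity.
EOQ at £84.40 = 1243.3 (feasible in tier 1): TC = 64,560×£84.40 + (64,560/1243.3)×293 + (1243.3/2)×0.29×£84.40 = £5,479,293.92.
EOQ at £79.86 = 1278.1 < 1900, so use break Q=1900: TC = 64,560×£79.86 + (64,560/1900.0)×293 + (1900.0/2)×0.29×£79.86 = £5,187,718.86.
Lowest total cost is £5,187,718.86 at Q = 1900.0.

Q* ≈ 1,900 bags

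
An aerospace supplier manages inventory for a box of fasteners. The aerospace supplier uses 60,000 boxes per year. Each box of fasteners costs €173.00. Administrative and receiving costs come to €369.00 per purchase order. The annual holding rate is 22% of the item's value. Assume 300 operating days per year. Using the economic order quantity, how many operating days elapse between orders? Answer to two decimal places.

T ≈ 5.39 days

Holding cost H = 0.22 × €173.00 = €38.0600 per unit per year.
EOQ = √(2DS/H) = √(2 × 60,000 × 369 / 38.06) ≈ 1078.62.
Cycle time = Q*/D × 300 = 1078.62 / 60,000 × 300 ≈ 5.393 days.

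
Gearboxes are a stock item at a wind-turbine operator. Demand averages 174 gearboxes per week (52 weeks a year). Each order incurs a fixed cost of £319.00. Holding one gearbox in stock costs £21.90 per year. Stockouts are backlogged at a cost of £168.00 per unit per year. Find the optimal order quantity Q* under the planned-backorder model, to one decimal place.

Q* ≈ 545.8 gearboxes

Annual demand D = 174 × 52 = 9,048.
With planned backorders, Q* = √(2DS/H) · √((H+B)/B).
√(2DS/H) = √(2 × 9,048 × 319 / 21.9) = 513.410.
√((H+B)/B) = √((21.9+168)/168) = 1.0632.
Q* ≈ 545.849.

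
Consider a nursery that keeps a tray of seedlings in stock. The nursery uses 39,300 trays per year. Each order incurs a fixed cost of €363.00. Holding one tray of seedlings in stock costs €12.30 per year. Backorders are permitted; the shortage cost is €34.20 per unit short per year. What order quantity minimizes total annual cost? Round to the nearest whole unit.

With planned backorders, Q* = √(2DS/H) · √((H+B)/B).
√(2DS/H) = √(2 × 39,300 × 363 / 12.3) = 1523.043.
√((H+B)/B) = √((12.3+34.2)/34.2) = 1.1660.
Q* ≈ 1775.928.

Q* ≈ 1,776 trays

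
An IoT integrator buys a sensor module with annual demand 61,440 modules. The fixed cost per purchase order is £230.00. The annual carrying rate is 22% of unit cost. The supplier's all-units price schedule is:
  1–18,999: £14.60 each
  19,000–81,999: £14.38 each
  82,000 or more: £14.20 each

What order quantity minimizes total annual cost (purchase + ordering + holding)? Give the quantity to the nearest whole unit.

Q* ≈ 2,966 modules

Holding cost per unit per year at price C is H = 0.22·C.
For each price level, check whether its EOQ is feasible; otherwise the best quantity at that price is the breakpoint.
EOQ at £14.60 = 2966.3 (feasible in tier 1): TC = 61,440×£14.60 + (61,440/2966.3)×230 + (2966.3/2)×0.22×£14.60 = £906,551.79.
EOQ at £14.38 = 2988.9 < 19000, so use break Q=19000: TC = 61,440×£14.38 + (61,440/19000.0)×230 + (19000.0/2)×0.22×£14.38 = £914,305.15.
EOQ at £14.20 = 3007.8 < 82000, so use break Q=82000: TC = 61,440×£14.20 + (61,440/82000.0)×230 + (82000.0/2)×0.22×£14.20 = £1,000,704.33.
Lowest total cost is £906,551.79 at Q = 2966.3.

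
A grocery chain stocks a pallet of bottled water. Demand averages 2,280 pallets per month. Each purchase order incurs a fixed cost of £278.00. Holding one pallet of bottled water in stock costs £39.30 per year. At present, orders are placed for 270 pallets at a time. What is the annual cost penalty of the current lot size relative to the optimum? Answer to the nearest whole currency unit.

Extra cost ≈ £9,025 per year

Annual demand D = 2,280 × 12 = 27,360.
EOQ = √(2DS/H) = √(2 × 27,360 × 278 / 39.3) ≈ 622.16.
Cost at Q* = (D/Q*)S + (Q*/2)H = √(2DSH) ≈ £24,450.72.
Cost at Q = 270: (27,360/270)×278 + (270/2)×39.3 = £28,170.67 + £5,305.50 = £33,476.17.
Excess = £33,476.17 − £24,450.72 = £9,025.44.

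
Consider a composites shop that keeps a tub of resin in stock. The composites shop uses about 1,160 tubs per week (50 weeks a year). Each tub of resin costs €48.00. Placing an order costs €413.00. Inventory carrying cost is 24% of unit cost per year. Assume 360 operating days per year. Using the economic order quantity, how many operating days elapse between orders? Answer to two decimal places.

T ≈ 12.66 days

Annual demand D = 1,160 × 50 = 58,000.
Holding cost H = 0.24 × €48.00 = €11.5200 per unit per year.
The optimal lot size = √(2DS/H) = √(2 × 58,000 × 413 / 11.52) ≈ 2039.28.
Cycle time = Q*/D × 360 = 2039.28 / 58,000 × 360 ≈ 12.658 days.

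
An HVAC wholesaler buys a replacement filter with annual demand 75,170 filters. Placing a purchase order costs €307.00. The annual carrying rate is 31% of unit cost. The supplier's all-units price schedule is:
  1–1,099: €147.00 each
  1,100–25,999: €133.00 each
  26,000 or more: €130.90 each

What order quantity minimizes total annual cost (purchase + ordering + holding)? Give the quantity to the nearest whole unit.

Q* ≈ 1,100 filters

Holding cost per unit per year at price C is H = 0.31·C.
For each price level, check whether its EOQ is feasible; otherwise the best quantity at that price is the breakpoint.
EOQ at €147.00 = 1006.4 (feasible in tier 1): TC = 75,170×€147.00 + (75,170/1006.4)×307 + (1006.4/2)×0.31×€147.00 = €11,095,851.26.
EOQ at €133.00 = 1058.0 < 1100, so use break Q=1100: TC = 75,170×€133.00 + (75,170/1100.0)×307 + (1100.0/2)×0.31×€133.00 = €10,041,265.76.
EOQ at €130.90 = 1066.5 < 26000, so use break Q=26000: TC = 75,170×€130.90 + (75,170/26000.0)×307 + (26000.0/2)×0.31×€130.90 = €10,368,167.58.
Lowest total cost is €10,041,265.76 at Q = 1100.0.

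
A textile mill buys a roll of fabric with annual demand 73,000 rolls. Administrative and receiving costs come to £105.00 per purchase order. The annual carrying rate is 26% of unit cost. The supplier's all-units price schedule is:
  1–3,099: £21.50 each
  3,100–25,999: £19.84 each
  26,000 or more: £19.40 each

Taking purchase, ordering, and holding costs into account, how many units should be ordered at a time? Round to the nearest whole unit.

Holding cost per unit per year at price C is H = 0.26·C.
Candidates are each tier's EOQ (if it falls in that tier) and each price-break quantity.
EOQ at £21.50 = 1656.0 (feasible in tier 1): TC = 73,000×£21.50 + (73,000/1656.0)×105 + (1656.0/2)×0.26×£21.50 = £1,578,757.14.
EOQ at £19.84 = 1723.9 < 3100, so use break Q=3100: TC = 73,000×£19.84 + (73,000/3100.0)×105 + (3100.0/2)×0.26×£19.84 = £1,458,788.10.
EOQ at £19.40 = 1743.3 < 26000, so use break Q=26000: TC = 73,000×£19.40 + (73,000/26000.0)×105 + (26000.0/2)×0.26×£19.40 = £1,482,066.81.
Lowest total cost is £1,458,788.10 at Q = 3100.0.

Q* ≈ 3,100 rolls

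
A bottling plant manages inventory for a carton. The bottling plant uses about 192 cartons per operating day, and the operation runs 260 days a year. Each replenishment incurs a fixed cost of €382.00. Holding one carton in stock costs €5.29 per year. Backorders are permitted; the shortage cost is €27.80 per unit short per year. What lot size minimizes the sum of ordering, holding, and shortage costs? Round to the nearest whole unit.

Annual demand D = 192 × 260 = 49,920.
With planned backorders, Q* = √(2DS/H) · √((H+B)/B).
√(2DS/H) = √(2 × 49,920 × 382 / 5.29) = 2685.073.
√((H+B)/B) = √((5.29+27.8)/27.8) = 1.0910.
Q* ≈ 2929.423.

Q* ≈ 2,929 cartons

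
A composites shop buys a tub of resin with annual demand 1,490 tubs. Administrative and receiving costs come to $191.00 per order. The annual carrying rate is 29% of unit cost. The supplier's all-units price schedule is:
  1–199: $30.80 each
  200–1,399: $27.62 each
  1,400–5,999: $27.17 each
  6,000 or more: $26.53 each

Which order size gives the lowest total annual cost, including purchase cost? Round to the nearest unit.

Q* ≈ 267 tubs

Holding cost per unit per year at price C is H = 0.29·C.
Evaluate total cost at each tier's feasible EOQ or, if the EOQ is below the tier, at the tier's minimum quantity.
Tier 1 ($30.80): EOQ = 252.4 exceeds tier's upper bound 199, so this tier is dominated.
EOQ at $27.62 = 266.6 (feasible in tier 2): TC = 1,490×$27.62 + (1,490/266.6)×191 + (266.6/2)×0.29×$27.62 = $43,288.99.
EOQ at $27.17 = 268.8 < 1400, so use break Q=1400: TC = 1,490×$27.17 + (1,490/1400.0)×191 + (1400.0/2)×0.29×$27.17 = $46,202.09.
EOQ at $26.53 = 272.0 < 6000, so use break Q=6000: TC = 1,490×$26.53 + (1,490/6000.0)×191 + (6000.0/2)×0.29×$26.53 = $62,658.23.
Lowest total cost is $43,288.99 at Q = 266.6.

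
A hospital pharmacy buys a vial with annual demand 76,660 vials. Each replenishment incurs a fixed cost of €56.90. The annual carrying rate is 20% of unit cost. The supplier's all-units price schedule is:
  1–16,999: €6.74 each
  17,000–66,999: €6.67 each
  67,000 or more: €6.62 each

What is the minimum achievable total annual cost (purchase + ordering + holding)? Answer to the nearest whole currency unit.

TC* ≈ €520,118

Holding cost per unit per year at price C is H = 0.20·C.
Evaluate total cost at each tier's feasible EOQ or, if the EOQ is below the tier, at the tier's minimum quantity.
EOQ at €6.74 = 2544.0 (feasible in tier 1): TC = 76,660×€6.74 + (76,660/2544.0)×56.9 + (2544.0/2)×0.20×€6.74 = €520,117.66.
EOQ at €6.67 = 2557.3 < 17000, so use break Q=17000: TC = 76,660×€6.67 + (76,660/17000.0)×56.9 + (17000.0/2)×0.20×€6.67 = €522,917.79.
EOQ at €6.62 = 2566.9 < 67000, so use break Q=67000: TC = 76,660×€6.62 + (76,660/67000.0)×56.9 + (67000.0/2)×0.20×€6.62 = €551,908.30.
Lowest total cost among the candidates is at Q = 2544.0.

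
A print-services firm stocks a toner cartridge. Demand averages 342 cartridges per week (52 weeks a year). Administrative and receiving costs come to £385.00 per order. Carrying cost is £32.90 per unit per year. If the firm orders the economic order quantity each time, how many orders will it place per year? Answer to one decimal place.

Annual demand D = 342 × 52 = 17,784.
EOQ = √(2DS/H) = √(2 × 17,784 × 385 / 32.9) ≈ 645.15.
Orders per year = D / Q* = 17,784 / 645.15 ≈ 27.566.

N ≈ 27.6 orders per year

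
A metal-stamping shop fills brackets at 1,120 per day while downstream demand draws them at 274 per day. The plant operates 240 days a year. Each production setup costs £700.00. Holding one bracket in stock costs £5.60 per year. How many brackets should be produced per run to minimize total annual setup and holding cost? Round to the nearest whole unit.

Q* ≈ 4,665 brackets

Annual demand D = 274 × 240 = 65,760.
Production build-up factor (1 − d/p) = 1 − 274/1,120 = 0.7554.
Q* = √(2DS / (H(1 − d/p))) = √(2 × 65,760 × 700 / (5.6 × 0.7554)).
= √(92,064,000 / 4.23) ≈ 4665.248.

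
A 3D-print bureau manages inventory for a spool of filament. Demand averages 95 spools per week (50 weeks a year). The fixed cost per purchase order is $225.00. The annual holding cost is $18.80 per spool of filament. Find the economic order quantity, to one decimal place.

Q* ≈ 337.2 spools

Annual demand D = 95 × 50 = 4,750.
EOQ = √(2DS / H) = √(2 × 4,750 × 225 / 18.8).
= √(2,137,500 / 18.8) = √113,696.8085 ≈ 337.190.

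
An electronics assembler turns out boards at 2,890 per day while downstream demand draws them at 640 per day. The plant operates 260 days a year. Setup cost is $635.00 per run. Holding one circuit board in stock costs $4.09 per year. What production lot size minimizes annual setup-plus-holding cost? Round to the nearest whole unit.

Q* ≈ 8,147 boards

Annual demand D = 640 × 260 = 166,400.
Production build-up factor (1 − d/p) = 1 − 640/2,890 = 0.7785.
Q* = √(2DS / (H(1 − d/p))) = √(2 × 166,400 × 635 / (4.09 × 0.7785)).
= √(211,328,000 / 3.1843) ≈ 8146.565.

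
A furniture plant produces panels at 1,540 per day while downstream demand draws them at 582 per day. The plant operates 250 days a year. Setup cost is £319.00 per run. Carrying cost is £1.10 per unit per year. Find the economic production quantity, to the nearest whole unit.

Annual demand D = 582 × 250 = 145,500.
Production build-up factor (1 − d/p) = 1 − 582/1,540 = 0.6221.
Q* = √(2DS / (H(1 − d/p))) = √(2 × 145,500 × 319 / (1.1 × 0.6221)).
= √(92,829,000 / 0.6843) ≈ 11647.242.

Q* ≈ 11,647 panels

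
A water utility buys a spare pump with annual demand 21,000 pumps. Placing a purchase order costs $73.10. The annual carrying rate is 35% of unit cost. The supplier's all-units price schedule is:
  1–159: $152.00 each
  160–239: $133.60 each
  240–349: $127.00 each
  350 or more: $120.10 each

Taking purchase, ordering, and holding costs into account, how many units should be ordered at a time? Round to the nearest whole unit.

Q* ≈ 350 pumps

Holding cost per unit per year at price C is H = 0.35·C.
Candidates are each tier's EOQ (if it falls in that tier) and each price-break quantity.
Tier 1 ($152.00): EOQ = 240.2 exceeds tier's upper bound 159, so this tier is dominated.
Tier 2 ($133.60): EOQ = 256.2 exceeds tier's upper bound 239, so this tier is dominated.
EOQ at $127.00 = 262.8 (feasible in tier 3): TC = 21,000×$127.00 + (21,000/262.8)×73.1 + (262.8/2)×0.35×$127.00 = $2,678,682.05.
EOQ at $120.10 = 270.3 < 350, so use break Q=350: TC = 21,000×$120.10 + (21,000/350.0)×73.1 + (350.0/2)×0.35×$120.10 = $2,533,842.12.
Lowest total cost is $2,533,842.12 at Q = 350.0.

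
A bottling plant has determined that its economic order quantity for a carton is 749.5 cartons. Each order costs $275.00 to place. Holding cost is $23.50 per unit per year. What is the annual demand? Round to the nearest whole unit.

Squaring Q* = √(2DS/H) gives Q*² = 2DS/H.
From Q* = √(2DS/H): D = Q*²H / (2S) = 749.5² × 23.5 / (2 × 275) = 24002.056.

D ≈ 24,002 cartons per year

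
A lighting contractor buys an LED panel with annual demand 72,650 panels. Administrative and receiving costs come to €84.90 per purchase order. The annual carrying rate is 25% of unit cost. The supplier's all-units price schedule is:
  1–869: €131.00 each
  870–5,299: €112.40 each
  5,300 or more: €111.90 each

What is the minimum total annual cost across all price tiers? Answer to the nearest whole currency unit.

Holding cost per unit per year at price C is H = 0.25·C.
Evaluate total cost at each tier's feasible EOQ or, if the EOQ is below the tier, at the tier's minimum quantity.
EOQ at €131.00 = 613.7 (feasible in tier 1): TC = 72,650×€131.00 + (72,650/613.7)×84.9 + (613.7/2)×0.25×€131.00 = €9,537,249.83.
EOQ at €112.40 = 662.6 < 870, so use break Q=870: TC = 72,650×€112.40 + (72,650/870.0)×84.9 + (870.0/2)×0.25×€112.40 = €8,185,173.14.
EOQ at €111.90 = 664.1 < 5300, so use break Q=5300: TC = 72,650×€111.90 + (72,650/5300.0)×84.9 + (5300.0/2)×0.25×€111.90 = €8,204,832.52.
Lowest total cost among the candidates is at Q = 870.0.

TC* ≈ €8,185,173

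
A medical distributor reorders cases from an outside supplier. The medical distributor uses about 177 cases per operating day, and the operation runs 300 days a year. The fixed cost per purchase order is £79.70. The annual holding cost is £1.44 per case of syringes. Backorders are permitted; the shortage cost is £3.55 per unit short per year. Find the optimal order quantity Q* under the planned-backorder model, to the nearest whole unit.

Annual demand D = 177 × 300 = 53,100.
With planned backorders, Q* = √(2DS/H) · √((H+B)/B).
√(2DS/H) = √(2 × 53,100 × 79.7 / 1.44) = 2424.433.
√((H+B)/B) = √((1.44+3.55)/3.55) = 1.1856.
Q* ≈ 2874.394.

Q* ≈ 2,874 cases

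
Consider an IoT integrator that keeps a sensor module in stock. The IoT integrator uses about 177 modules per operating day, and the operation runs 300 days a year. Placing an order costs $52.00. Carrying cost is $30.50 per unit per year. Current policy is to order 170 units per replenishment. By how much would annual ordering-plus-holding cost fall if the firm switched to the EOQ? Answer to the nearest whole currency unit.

Extra cost ≈ $5,857 per year

Annual demand D = 177 × 300 = 53,100.
EOQ = √(2DS/H) = √(2 × 53,100 × 52 / 30.5) ≈ 425.51.
Cost at Q* = (D/Q*)S + (Q*/2)H = √(2DSH) ≈ $12,978.18.
Cost at Q = 170: (53,100/170)×52 + (170/2)×30.5 = $16,242.35 + $2,592.50 = $18,834.85.
Excess = $18,834.85 − $12,978.18 = $5,856.67.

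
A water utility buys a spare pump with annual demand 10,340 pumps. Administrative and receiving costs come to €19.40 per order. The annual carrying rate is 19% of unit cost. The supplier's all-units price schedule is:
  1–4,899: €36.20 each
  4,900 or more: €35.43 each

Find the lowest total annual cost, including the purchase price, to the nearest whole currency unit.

Holding cost per unit per year at price C is H = 0.19·C.
Evaluate total cost at each tier's feasible EOQ or, if the EOQ is below the tier, at the tier's minimum quantity.
EOQ at €36.20 = 241.5 (feasible in tier 1): TC = 10,340×€36.20 + (10,340/241.5)×19.4 + (241.5/2)×0.19×€36.20 = €375,969.14.
EOQ at €35.43 = 244.1 < 4900, so use break Q=4900: TC = 10,340×€35.43 + (10,340/4900.0)×19.4 + (4900.0/2)×0.19×€35.43 = €382,879.80.
Lowest total cost among the candidates is at Q = 241.5.

TC* ≈ €375,969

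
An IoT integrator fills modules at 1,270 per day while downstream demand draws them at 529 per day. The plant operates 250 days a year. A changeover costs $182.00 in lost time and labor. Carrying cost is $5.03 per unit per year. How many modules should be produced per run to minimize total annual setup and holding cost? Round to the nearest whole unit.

Q* ≈ 4,050 modules

Annual demand D = 529 × 250 = 132,250.
Production build-up factor (1 − d/p) = 1 − 529/1,270 = 0.5835.
Q* = √(2DS / (H(1 − d/p))) = √(2 × 132,250 × 182 / (5.03 × 0.5835)).
= √(48,139,000 / 2.9348) ≈ 4050.021.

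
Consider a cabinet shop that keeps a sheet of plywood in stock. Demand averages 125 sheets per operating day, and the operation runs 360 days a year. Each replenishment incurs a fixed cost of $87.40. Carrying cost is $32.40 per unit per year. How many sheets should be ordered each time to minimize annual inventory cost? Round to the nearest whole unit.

Annual demand D = 125 × 360 = 45,000.
EOQ = √(2DS / H) = √(2 × 45,000 × 87.4 / 32.4).
= √(7,866,000 / 32.4) = √242,777.7778 ≈ 492.725.

Q* ≈ 493 sheets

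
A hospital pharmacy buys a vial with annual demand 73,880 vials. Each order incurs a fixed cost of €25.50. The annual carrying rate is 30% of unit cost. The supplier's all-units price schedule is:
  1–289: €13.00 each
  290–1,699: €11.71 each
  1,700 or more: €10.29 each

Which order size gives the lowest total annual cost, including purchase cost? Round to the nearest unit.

Holding cost per unit per year at price C is H = 0.30·C.
Evaluate total cost at each tier's feasible EOQ or, if the EOQ is below the tier, at the tier's minimum quantity.
Tier 1 (€13.00): EOQ = 982.9 exceeds tier's upper bound 289, so this tier is dominated.
EOQ at €11.71 = 1035.6 (feasible in tier 2): TC = 73,880×€11.71 + (73,880/1035.6)×25.5 + (1035.6/2)×0.30×€11.71 = €868,773.01.
EOQ at €10.29 = 1104.8 < 1700, so use break Q=1700: TC = 73,880×€10.29 + (73,880/1700.0)×25.5 + (1700.0/2)×0.30×€10.29 = €763,957.35.
Lowest total cost is €763,957.35 at Q = 1700.0.

Q* ≈ 1,700 vials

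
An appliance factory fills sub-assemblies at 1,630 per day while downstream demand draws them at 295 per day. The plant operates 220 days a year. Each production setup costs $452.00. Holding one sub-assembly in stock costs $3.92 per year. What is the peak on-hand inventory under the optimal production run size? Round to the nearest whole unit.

Annual demand D = 295 × 220 = 64,900.
Production build-up factor (1 − d/p) = 1 − 295/1,630 = 0.8190.
Q* = √(2DS / (H(1 − d/p))) = √(2 × 64,900 × 452 / (3.92 × 0.8190)).
= √(58,669,600 / 3.2106) ≈ 4274.809.
Maximum inventory = Q*(1 − d/p) = 4274.809 × 0.8190 ≈ 3501.147.

I_max ≈ 3,501 sub-assemblies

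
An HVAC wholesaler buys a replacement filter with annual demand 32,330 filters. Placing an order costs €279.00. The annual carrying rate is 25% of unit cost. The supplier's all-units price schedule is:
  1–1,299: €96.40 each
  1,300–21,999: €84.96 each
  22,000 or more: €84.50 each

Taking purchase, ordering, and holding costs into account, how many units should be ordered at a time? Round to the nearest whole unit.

Q* ≈ 1,300 filters

Holding cost per unit per year at price C is H = 0.25·C.
Evaluate total cost at each tier's feasible EOQ or, if the EOQ is below the tier, at the tier's minimum quantity.
EOQ at €96.40 = 865.2 (feasible in tier 1): TC = 32,330×€96.40 + (32,330/865.2)×279 + (865.2/2)×0.25×€96.40 = €3,137,463.08.
EOQ at €84.96 = 921.6 < 1300, so use break Q=1300: TC = 32,330×€84.96 + (32,330/1300.0)×279 + (1300.0/2)×0.25×€84.96 = €2,767,501.32.
EOQ at €84.50 = 924.1 < 22000, so use break Q=22000: TC = 32,330×€84.50 + (32,330/22000.0)×279 + (22000.0/2)×0.25×€84.50 = €2,964,670.00.
Lowest total cost is €2,767,501.32 at Q = 1300.0.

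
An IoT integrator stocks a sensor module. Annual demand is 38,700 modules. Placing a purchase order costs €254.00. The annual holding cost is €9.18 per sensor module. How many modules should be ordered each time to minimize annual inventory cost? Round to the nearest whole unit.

EOQ = √(2DS / H) = √(2 × 38,700 × 254 / 9.18).
= √(19,659,600 / 9.18) = √2,141,568.6275 ≈ 1463.410.

Q* ≈ 1,463 modules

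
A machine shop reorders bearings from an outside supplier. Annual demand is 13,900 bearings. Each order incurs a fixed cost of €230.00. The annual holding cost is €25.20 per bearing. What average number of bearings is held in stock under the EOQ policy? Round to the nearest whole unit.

Average inventory ≈ 252 bearings

Q* = √(2DS/H) = √(2 × 13,900 × 230 / 25.2) ≈ 503.72.
Average inventory = Q*/2 ≈ 503.72 / 2 = 251.858.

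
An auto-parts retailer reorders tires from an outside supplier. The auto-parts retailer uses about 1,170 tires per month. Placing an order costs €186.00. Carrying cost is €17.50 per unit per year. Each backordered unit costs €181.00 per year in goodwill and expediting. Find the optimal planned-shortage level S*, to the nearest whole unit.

S* ≈ 50 tires

Annual demand D = 1,170 × 12 = 14,040.
With planned backorders, Q* = √(2DS/H) · √((H+B)/B).
√(2DS/H) = √(2 × 14,040 × 186 / 17.5) = 546.306.
√((H+B)/B) = √((17.5+181)/181) = 1.0472.
Q* ≈ 572.107.
S* = Q* · H/(H+B) = 572.107 × 17.5/198.5 ≈ 50.438.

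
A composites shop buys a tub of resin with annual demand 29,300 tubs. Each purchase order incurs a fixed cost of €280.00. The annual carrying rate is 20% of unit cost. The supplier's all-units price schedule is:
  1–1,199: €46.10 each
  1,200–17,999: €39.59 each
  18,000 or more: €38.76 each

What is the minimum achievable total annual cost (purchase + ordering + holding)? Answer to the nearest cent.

Holding cost per unit per year at price C is H = 0.20·C.
For each price level, check whether its EOQ is feasible; otherwise the best quantity at that price is the breakpoint.
Tier 1 (€46.10): EOQ = 1334.0 exceeds tier's upper bound 1199, so this tier is dominated.
EOQ at €39.59 = 1439.5 (feasible in tier 2): TC = 29,300×€39.59 + (29,300/1439.5)×280 + (1439.5/2)×0.20×€39.59 = €1,171,385.18.
EOQ at €38.76 = 1454.9 < 18000, so use break Q=18000: TC = 29,300×€38.76 + (29,300/18000.0)×280 + (18000.0/2)×0.20×€38.76 = €1,205,891.78.
Lowest total cost among the candidates is at Q = 1439.5.

TC* ≈ €1,171,385.18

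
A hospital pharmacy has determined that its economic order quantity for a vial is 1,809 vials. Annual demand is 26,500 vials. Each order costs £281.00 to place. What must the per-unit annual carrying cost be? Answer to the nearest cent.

The basic EOQ model gives Q* = √(2DS/H); rearrange for the unknown.
From Q* = √(2DS/H): H = 2DS / Q*² = 2 × 26,500 × 281 / 1,809² = 4.5510.

H ≈ £4.55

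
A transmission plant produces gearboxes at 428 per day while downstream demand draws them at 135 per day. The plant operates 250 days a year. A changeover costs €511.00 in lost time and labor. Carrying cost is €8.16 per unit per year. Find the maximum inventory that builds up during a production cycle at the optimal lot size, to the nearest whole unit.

Annual demand D = 135 × 250 = 33,750.
Production build-up factor (1 − d/p) = 1 − 135/428 = 0.6846.
Q* = √(2DS / (H(1 − d/p))) = √(2 × 33,750 × 511 / (8.16 × 0.6846)).
= √(34,492,500 / 5.5862) ≈ 2484.879.
Maximum inventory = Q*(1 − d/p) = 2484.879 × 0.6846 ≈ 1701.097.

I_max ≈ 1,701 gearboxes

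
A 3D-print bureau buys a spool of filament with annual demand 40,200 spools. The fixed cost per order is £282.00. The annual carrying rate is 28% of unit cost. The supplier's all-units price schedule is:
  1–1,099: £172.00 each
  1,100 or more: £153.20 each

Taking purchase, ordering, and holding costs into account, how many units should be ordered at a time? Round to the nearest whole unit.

Q* ≈ 1,100 spools

Holding cost per unit per year at price C is H = 0.28·C.
Candidates are each tier's EOQ (if it falls in that tier) and each price-break quantity.
EOQ at £172.00 = 686.1 (feasible in tier 1): TC = 40,200×£172.00 + (40,200/686.1)×282 + (686.1/2)×0.28×£172.00 = £6,947,444.24.
EOQ at £153.20 = 727.0 < 1100, so use break Q=1100: TC = 40,200×£153.20 + (40,200/1100.0)×282 + (1100.0/2)×0.28×£153.20 = £6,192,538.62.
Lowest total cost is £6,192,538.62 at Q = 1100.0.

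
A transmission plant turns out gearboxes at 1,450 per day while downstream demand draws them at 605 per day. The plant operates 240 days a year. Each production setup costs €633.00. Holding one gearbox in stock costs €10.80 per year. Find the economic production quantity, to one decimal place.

Q* ≈ 5,404.4 gearboxes

Annual demand D = 605 × 240 = 145,200.
Production build-up factor (1 − d/p) = 1 − 605/1,450 = 0.5828.
Q* = √(2DS / (H(1 − d/p))) = √(2 × 145,200 × 633 / (10.8 × 0.5828)).
= √(183,823,200 / 6.2938) ≈ 5404.356.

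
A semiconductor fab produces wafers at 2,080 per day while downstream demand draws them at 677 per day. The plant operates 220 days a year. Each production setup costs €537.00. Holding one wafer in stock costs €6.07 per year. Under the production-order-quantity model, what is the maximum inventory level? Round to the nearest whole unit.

I_max ≈ 4,216 wafers

Annual demand D = 677 × 220 = 148,940.
Production build-up factor (1 − d/p) = 1 − 677/2,080 = 0.6745.
Q* = √(2DS / (H(1 − d/p))) = √(2 × 148,940 × 537 / (6.07 × 0.6745)).
= √(159,961,560 / 4.0943) ≈ 6250.522.
Maximum inventory = Q*(1 − d/p) = 6250.522 × 0.6745 ≈ 4216.097.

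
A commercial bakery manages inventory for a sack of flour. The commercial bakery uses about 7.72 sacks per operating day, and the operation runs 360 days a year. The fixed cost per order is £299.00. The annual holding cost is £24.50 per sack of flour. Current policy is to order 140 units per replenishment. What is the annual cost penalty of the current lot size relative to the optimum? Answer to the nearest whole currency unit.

Annual demand D = 7.72 × 360 = 2,779.2.
EOQ = √(2DS/H) = √(2 × 2,779.2 × 299 / 24.5) ≈ 260.45.
Cost at Q* = (D/Q*)S + (Q*/2)H = √(2DSH) ≈ £6,381.07.
Cost at Q = 140: (2,779.2/140)×299 + (140/2)×24.5 = £5,935.58 + £1,715.00 = £7,650.58.
Excess = £7,650.58 − £6,381.07 = £1,269.51.

Extra cost ≈ £1,270 per year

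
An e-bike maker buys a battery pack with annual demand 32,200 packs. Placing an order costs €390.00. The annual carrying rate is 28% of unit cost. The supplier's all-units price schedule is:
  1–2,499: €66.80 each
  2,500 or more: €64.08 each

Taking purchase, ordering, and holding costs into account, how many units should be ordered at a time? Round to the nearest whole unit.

Holding cost per unit per year at price C is H = 0.28·C.
Candidates are each tier's EOQ (if it falls in that tier) and each price-break quantity.
EOQ at €66.80 = 1158.8 (feasible in tier 1): TC = 32,200×€66.80 + (32,200/1158.8)×390 + (1158.8/2)×0.28×€66.80 = €2,172,634.17.
EOQ at €64.08 = 1183.1 < 2500, so use break Q=2500: TC = 32,200×€64.08 + (32,200/2500.0)×390 + (2500.0/2)×0.28×€64.08 = €2,090,827.20.
Lowest total cost is €2,090,827.20 at Q = 2500.0.

Q* ≈ 2,500 packs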